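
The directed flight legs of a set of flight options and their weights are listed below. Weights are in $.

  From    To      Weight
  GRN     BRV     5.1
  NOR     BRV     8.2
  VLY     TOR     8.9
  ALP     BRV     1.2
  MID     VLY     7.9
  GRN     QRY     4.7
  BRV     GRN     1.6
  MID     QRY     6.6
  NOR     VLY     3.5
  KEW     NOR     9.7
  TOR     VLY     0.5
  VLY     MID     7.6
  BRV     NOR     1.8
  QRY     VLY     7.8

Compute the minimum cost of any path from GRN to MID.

$18

Running Dijkstra from GRN:
GRN: 0
QRY: 4.7  (via GRN)
BRV: 5.1  (via GRN)
NOR: 6.9  (via BRV)
VLY: 10.4  (via NOR)
MID: 18  (via VLY)
Shortest route: GRN → BRV → NOR → VLY → MID = $18.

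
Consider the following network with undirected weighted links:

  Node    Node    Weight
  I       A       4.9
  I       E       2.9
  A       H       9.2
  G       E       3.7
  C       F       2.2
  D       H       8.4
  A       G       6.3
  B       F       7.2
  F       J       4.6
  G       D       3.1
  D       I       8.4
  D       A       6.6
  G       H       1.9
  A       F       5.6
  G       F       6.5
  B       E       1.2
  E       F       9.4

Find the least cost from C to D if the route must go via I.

Best C to I: C → F → A → I costing 12.7
Shortest I→D: I → D = 8.4
Total via I: 12.7 + 8.4 = 21.1.

21.1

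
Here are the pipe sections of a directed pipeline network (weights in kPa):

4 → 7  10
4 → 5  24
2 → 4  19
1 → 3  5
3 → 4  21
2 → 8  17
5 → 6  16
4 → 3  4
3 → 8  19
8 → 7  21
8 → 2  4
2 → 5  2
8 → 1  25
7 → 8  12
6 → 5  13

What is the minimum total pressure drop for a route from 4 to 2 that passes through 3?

27 kPa

Best 4 to 3: 4–3 costing 4
Shortest 3→2: 3–8–2 = 23
Total via 3: 4 + 23 = 27 kPa.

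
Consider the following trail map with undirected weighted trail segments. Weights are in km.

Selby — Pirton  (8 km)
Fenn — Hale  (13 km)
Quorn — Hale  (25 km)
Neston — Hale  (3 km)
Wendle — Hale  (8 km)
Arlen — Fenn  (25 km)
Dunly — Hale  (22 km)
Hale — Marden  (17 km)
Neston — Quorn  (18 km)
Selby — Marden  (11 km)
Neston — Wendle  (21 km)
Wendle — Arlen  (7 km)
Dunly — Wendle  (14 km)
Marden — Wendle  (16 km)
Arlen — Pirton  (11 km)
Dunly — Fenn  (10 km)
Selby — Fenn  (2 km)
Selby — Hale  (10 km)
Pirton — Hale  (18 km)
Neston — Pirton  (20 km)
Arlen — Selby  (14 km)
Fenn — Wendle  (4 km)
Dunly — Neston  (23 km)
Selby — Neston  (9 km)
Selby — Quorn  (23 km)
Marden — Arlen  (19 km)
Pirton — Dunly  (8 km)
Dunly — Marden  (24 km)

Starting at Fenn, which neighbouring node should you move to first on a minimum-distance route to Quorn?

Selby

Enumerating some paths:
Fenn - Selby - Quorn: 2+23 = 25
Fenn - Selby - Neston - Quorn: 2+9+18 = 29
Cheapest is Fenn - Selby - Quorn at 25 km.
So from Fenn the first move is to Selby.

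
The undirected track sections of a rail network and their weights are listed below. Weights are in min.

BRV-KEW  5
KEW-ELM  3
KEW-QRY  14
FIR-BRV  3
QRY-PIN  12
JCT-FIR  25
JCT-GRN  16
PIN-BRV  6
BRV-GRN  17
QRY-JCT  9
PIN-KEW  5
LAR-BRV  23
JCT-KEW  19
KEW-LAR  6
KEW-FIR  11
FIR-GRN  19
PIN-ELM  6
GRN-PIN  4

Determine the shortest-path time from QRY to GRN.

Enumerating some paths:
QRY–PIN–GRN: 12+4 = 16
QRY–KEW–ELM–PIN–GRN: 14+3+6+4 = 27
QRY–KEW–PIN–GRN: 14+5+4 = 23
QRY–JCT–GRN: 9+16 = 25
The minimum is 16 min via QRY–PIN–GRN.

16 min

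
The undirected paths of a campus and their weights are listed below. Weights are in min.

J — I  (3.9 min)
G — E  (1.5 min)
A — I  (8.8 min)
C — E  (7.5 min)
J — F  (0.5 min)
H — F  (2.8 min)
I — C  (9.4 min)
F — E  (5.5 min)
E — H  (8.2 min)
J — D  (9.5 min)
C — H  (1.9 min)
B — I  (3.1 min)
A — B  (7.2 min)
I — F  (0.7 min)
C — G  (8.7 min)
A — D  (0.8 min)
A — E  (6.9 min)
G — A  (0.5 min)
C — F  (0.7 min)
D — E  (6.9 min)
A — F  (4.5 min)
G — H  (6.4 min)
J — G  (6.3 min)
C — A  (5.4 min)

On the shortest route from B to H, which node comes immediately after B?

I

Candidate routes:
B–I–F–H: 3.1+0.7+2.8 = 6.6
B–I–J–F–C–H: 3.1+3.9+0.5+0.7+1.9 = 10.1
B–I–F–C–H: 3.1+0.7+0.7+1.9 = 6.4
The minimum is 6.4 min via B–I–F–C–H.
So from B the first move is to I.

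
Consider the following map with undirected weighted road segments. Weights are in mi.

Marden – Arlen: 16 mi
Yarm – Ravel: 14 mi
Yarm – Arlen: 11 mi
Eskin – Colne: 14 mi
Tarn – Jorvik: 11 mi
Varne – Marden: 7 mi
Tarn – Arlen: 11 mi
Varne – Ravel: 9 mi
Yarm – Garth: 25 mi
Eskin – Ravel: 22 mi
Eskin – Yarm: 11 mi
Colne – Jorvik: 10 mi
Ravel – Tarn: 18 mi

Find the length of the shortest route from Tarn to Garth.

47 mi

Enumerating some paths:
Tarn–Ravel–Eskin–Yarm–Garth: 18+22+11+25 = 76
Tarn–Ravel–Yarm–Garth: 18+14+25 = 57
Tarn–Jorvik–Colne–Eskin–Yarm–Garth: 11+10+14+11+25 = 71
Tarn–Arlen–Yarm–Garth: 11+11+25 = 47
The minimum is 47 mi via Tarn–Arlen–Yarm–Garth.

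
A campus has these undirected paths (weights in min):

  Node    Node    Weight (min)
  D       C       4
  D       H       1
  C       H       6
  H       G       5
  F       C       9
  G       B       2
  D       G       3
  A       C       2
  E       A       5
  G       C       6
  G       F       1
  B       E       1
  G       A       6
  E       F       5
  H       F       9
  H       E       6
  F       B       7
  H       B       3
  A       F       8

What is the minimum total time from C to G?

Compare a few routes:
C → D → G: 4+3 = 7
C → A → G: 2+6 = 8
C → F → G: 9+1 = 10
C → G: 6 = 6
Cheapest is C → G at 6 min.

6 min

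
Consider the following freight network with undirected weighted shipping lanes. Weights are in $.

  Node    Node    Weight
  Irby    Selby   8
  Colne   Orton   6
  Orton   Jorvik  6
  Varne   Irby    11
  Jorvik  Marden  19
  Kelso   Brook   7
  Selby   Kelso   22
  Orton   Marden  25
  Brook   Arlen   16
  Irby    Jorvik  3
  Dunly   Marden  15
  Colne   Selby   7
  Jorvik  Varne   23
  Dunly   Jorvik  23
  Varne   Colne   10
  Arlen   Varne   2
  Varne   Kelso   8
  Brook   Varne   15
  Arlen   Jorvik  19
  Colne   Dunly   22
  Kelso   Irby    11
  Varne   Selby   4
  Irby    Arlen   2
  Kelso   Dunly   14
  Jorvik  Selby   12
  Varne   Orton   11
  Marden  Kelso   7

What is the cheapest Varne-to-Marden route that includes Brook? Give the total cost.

$29

Shortest Varne→Brook: Varne–Brook = 15
Shortest Brook→Marden: Brook–Kelso–Marden = 14
Total via Brook: 15 + 14 = $29.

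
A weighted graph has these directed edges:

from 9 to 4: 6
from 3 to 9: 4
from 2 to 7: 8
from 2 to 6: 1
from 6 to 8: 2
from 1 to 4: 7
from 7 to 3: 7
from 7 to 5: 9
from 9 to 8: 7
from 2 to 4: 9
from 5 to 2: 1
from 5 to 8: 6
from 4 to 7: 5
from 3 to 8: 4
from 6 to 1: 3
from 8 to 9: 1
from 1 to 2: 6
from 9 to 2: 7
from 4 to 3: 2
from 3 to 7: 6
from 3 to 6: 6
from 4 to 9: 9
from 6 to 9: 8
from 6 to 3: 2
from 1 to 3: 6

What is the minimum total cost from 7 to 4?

17

Compare a few routes:
7 - 3 - 9 - 4: 7+4+6 = 17
7 - 3 - 8 - 9 - 4: 7+4+1+6 = 18
The minimum is 17 via 7 - 3 - 9 - 4.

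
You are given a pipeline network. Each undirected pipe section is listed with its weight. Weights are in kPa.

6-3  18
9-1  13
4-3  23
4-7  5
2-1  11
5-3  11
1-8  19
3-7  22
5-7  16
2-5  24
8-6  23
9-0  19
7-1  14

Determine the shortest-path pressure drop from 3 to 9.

Compare a few routes:
3–5–7–1–9: 11+16+14+13 = 54
3–4–7–1–9: 23+5+14+13 = 55
3–7–1–9: 22+14+13 = 49
3–5–2–1–9: 11+24+11+13 = 59
The minimum is 49 kPa via 3–7–1–9.

49 kPa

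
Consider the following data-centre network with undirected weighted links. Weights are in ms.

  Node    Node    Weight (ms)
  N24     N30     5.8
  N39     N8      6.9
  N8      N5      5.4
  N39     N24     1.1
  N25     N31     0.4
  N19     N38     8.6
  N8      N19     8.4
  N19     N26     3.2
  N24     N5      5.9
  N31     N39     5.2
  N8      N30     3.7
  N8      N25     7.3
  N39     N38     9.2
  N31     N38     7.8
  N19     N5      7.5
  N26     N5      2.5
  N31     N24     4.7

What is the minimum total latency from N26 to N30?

Settle nodes by increasing distance from N26:
N26: 0
N5: 2.5  (via N26)
N19: 3.2  (via N26)
N8: 7.9  (via N5)
N24: 8.4  (via N5)
N39: 9.5  (via N24)
N30: 11.6  (via N8)
Shortest route: N26–N5–N8–N30 = 11.6 ms.

11.6 ms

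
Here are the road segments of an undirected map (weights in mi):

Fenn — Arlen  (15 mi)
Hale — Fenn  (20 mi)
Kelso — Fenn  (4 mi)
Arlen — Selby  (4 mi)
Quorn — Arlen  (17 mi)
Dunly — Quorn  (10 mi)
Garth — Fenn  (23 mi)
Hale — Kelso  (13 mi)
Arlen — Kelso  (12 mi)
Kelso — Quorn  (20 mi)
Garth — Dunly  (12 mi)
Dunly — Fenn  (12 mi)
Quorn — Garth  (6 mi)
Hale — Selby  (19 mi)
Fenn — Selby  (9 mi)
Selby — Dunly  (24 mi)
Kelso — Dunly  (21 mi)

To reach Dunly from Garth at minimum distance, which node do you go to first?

Candidate routes:
Garth–Quorn–Dunly: 6+10 = 16
Garth–Dunly: 12 = 12
Cheapest is Garth–Dunly at 12 mi.
So from Garth the first move is to Dunly.

Dunly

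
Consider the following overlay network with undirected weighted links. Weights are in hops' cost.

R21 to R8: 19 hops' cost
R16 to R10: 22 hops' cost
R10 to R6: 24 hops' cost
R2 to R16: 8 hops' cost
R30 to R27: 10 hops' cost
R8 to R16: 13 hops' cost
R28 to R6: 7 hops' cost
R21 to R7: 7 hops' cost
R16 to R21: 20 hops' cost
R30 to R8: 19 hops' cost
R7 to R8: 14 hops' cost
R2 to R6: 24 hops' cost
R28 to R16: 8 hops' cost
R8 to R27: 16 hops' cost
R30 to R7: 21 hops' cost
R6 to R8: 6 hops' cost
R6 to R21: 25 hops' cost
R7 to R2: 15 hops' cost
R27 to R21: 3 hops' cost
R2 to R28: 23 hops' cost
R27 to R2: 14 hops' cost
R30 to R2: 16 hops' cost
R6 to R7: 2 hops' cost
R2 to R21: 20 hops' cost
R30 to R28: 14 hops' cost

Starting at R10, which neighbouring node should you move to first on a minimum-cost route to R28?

R16

Compare a few routes:
R10 - R16 - R28: 22+8 = 30
R10 - R6 - R28: 24+7 = 31
Cheapest is R10 - R16 - R28 at 30 hops' cost.
So from R10 the first move is to R16.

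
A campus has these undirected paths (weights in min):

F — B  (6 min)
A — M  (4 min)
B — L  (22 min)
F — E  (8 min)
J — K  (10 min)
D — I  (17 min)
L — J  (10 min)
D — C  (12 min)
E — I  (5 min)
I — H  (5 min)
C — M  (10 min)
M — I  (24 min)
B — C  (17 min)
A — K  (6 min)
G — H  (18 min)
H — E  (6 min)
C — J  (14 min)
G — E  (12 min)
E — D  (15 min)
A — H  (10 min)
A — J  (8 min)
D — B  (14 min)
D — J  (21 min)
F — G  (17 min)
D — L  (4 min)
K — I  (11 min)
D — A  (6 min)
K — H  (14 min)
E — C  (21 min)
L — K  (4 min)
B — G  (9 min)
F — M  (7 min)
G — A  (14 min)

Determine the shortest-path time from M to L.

Running Dijkstra from M:
M: 0
A: 4  (via M)
F: 7  (via M)
C: 10  (via M)
D: 10  (via A)
K: 10  (via A)
J: 12  (via A)
B: 13  (via F)
H: 14  (via A)
L: 14  (via D)
Shortest route: M–A–D–L = 14 min.

14 min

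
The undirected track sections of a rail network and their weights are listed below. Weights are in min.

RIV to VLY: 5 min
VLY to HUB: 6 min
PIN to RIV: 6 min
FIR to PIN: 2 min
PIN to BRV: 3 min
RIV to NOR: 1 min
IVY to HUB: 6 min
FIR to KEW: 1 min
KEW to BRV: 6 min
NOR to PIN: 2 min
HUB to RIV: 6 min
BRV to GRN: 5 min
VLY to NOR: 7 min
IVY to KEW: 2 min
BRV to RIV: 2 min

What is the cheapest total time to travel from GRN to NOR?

8 min

Compare a few routes:
GRN → BRV → PIN → RIV → NOR: 5+3+6+1 = 15
GRN → BRV → PIN → NOR: 5+3+2 = 10
GRN → BRV → RIV → NOR: 5+2+1 = 8
GRN → BRV → RIV → PIN → NOR: 5+2+6+2 = 15
Cheapest is GRN → BRV → RIV → NOR at 8 min.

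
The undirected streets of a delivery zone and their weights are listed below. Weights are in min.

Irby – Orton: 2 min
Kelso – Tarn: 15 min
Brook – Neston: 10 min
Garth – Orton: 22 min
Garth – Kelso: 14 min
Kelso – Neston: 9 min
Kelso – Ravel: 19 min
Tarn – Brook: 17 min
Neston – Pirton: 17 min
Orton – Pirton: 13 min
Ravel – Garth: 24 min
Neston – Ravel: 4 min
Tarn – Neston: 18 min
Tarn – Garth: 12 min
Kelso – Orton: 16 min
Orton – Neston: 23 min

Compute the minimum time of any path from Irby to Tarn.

Shortest distances from Irby:
Irby: 0
Orton: 2  (via Irby)
Pirton: 15  (via Orton)
Kelso: 18  (via Orton)
Garth: 24  (via Orton)
Neston: 25  (via Orton)
Ravel: 29  (via Neston)
Tarn: 33  (via Kelso)
Shortest route: Irby–Orton–Kelso–Tarn = 33 min.

33 min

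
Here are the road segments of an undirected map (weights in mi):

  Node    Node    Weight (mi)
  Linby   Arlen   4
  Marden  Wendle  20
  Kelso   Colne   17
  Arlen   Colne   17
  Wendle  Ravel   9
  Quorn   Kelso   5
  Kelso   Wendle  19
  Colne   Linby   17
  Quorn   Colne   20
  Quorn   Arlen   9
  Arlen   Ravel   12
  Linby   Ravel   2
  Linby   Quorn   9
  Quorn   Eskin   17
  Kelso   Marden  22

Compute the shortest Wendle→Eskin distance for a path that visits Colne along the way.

Shortest Wendle→Colne: Wendle → Ravel → Linby → Colne = 28
Best Colne to Eskin: Colne → Quorn → Eskin costing 37
Total via Colne: 28 + 37 = 65 mi.

65 mi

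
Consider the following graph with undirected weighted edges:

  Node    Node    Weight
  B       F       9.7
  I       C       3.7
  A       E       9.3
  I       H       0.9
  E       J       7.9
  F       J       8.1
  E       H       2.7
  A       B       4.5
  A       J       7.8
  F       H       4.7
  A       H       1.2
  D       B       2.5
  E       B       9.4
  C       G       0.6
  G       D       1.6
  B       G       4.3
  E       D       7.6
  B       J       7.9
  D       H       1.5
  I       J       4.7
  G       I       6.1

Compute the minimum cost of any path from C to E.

Shortest distances from C:
C: 0
G: 0.6  (via C)
D: 2.2  (via G)
H: 3.7  (via D)
I: 3.7  (via C)
B: 4.7  (via D)
A: 4.9  (via H)
E: 6.4  (via H)
Shortest route: C–G–D–H–E = 6.4.

6.4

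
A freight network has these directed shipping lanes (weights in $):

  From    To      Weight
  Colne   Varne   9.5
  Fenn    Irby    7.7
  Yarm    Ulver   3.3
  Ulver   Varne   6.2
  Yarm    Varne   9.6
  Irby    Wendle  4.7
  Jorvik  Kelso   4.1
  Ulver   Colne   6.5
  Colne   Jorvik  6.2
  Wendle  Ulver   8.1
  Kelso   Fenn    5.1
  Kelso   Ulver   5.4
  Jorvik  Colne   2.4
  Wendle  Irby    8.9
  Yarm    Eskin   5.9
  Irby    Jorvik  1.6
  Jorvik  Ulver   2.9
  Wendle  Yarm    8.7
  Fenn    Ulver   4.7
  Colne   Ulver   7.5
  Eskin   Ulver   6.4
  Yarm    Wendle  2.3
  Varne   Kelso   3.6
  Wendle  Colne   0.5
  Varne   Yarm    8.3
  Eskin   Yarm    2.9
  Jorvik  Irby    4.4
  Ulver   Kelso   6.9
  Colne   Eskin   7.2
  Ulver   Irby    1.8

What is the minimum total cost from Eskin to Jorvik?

Enumerating some paths:
Eskin → Yarm → Ulver → Irby → Jorvik: 2.9+3.3+1.8+1.6 = 9.6
Eskin → Ulver → Irby → Jorvik: 6.4+1.8+1.6 = 9.8
The minimum is $9.6 via Eskin → Yarm → Ulver → Irby → Jorvik.

$9.6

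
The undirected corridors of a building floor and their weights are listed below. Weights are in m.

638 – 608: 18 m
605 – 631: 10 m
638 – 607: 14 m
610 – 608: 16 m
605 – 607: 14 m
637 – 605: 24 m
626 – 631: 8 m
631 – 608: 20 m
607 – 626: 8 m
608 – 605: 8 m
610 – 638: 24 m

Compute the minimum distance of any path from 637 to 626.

Running Dijkstra from 637:
637: 0
605: 24  (via 637)
608: 32  (via 605)
631: 34  (via 605)
607: 38  (via 605)
626: 42  (via 631)
Shortest route: 637 → 605 → 631 → 626 = 42 m.

42 m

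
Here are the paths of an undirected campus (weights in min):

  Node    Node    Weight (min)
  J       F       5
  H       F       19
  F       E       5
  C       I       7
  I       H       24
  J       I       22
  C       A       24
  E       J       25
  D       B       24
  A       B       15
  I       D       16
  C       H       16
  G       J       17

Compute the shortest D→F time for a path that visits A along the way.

97 min

Best D to A: D → B → A costing 39
Best A to F: A → C → I → J → F costing 58
Total via A: 39 + 58 = 97 min.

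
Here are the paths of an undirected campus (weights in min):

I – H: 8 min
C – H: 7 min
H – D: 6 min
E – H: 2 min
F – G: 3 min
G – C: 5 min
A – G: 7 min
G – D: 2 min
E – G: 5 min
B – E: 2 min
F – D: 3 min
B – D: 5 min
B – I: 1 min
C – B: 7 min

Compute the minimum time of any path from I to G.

8 min

Enumerating some paths:
I - B - E - G: 1+2+5 = 8
I - B - D - F - G: 1+5+3+3 = 12
I - B - E - H - D - G: 1+2+2+6+2 = 13
The minimum is 8 min via I - B - E - G.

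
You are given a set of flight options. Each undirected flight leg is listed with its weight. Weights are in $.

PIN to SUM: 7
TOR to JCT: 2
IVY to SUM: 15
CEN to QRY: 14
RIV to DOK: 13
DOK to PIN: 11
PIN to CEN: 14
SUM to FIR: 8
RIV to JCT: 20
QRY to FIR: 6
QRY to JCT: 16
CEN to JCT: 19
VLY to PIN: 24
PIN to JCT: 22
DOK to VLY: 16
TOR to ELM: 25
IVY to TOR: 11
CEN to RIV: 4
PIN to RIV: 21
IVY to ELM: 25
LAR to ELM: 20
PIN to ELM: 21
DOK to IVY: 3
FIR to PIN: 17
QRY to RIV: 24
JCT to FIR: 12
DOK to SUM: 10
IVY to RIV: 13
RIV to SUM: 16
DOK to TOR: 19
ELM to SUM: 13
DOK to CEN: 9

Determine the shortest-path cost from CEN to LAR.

Candidate routes:
CEN → RIV → SUM → ELM → LAR: 4+16+13+20 = 53
CEN → DOK → SUM → ELM → LAR: 9+10+13+20 = 52
CEN → PIN → SUM → ELM → LAR: 14+7+13+20 = 54
CEN → PIN → ELM → LAR: 14+21+20 = 55
The minimum is $52 via CEN → DOK → SUM → ELM → LAR.

$52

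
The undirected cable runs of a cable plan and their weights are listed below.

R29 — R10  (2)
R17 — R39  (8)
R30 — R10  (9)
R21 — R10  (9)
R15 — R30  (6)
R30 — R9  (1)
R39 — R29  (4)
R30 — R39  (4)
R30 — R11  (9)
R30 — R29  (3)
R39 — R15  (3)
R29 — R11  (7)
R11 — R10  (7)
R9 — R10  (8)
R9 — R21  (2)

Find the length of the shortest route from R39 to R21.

7

Candidate routes:
R39–R30–R9–R21: 4+1+2 = 7
R39–R29–R30–R9–R21: 4+3+1+2 = 10
The minimum is 7 via R39–R30–R9–R21.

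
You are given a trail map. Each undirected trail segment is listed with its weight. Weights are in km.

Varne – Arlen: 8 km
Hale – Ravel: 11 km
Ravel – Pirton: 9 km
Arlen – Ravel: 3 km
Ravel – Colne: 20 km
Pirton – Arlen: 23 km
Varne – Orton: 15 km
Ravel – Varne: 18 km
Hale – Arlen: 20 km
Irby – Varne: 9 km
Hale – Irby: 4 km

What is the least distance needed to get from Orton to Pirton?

Compare a few routes:
Orton - Varne - Arlen - Ravel - Pirton: 15+8+3+9 = 35
Orton - Varne - Ravel - Pirton: 15+18+9 = 42
Cheapest is Orton - Varne - Arlen - Ravel - Pirton at 35 km.

35 km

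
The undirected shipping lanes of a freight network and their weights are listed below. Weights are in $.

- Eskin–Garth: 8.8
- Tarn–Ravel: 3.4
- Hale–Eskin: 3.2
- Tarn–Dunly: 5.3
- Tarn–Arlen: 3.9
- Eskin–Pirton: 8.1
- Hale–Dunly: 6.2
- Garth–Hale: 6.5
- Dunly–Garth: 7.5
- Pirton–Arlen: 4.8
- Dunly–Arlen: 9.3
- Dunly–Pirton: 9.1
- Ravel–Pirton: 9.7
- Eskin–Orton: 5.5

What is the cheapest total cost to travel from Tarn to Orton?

Settle nodes by increasing distance from Tarn:
Tarn: 0
Ravel: 3.4  (via Tarn)
Arlen: 3.9  (via Tarn)
Dunly: 5.3  (via Tarn)
Pirton: 8.7  (via Arlen)
Hale: 11.5  (via Dunly)
Garth: 12.8  (via Dunly)
Eskin: 14.7  (via Hale)
Orton: 20.2  (via Eskin)
Shortest route: Tarn–Dunly–Hale–Eskin–Orton = $20.2.

$20.2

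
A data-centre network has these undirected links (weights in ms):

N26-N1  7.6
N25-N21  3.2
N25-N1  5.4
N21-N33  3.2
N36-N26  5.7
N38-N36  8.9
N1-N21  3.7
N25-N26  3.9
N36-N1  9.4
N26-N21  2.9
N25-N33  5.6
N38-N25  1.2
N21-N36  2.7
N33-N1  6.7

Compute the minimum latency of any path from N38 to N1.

6.6 ms

Shortest distances from N38:
N38: 0
N25: 1.2  (via N38)
N21: 4.4  (via N25)
N26: 5.1  (via N25)
N1: 6.6  (via N25)
Shortest route: N38–N25–N1 = 6.6 ms.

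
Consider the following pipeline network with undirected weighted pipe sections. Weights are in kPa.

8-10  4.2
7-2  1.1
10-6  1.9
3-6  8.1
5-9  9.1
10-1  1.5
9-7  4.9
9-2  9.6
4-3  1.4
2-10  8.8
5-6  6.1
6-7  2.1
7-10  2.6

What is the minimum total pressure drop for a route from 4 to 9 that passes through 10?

18.9 kPa

Shortest 4→10: 4–3–6–10 = 11.4
Best 10 to 9: 10–7–9 costing 7.5
Total via 10: 11.4 + 7.5 = 18.9 kPa.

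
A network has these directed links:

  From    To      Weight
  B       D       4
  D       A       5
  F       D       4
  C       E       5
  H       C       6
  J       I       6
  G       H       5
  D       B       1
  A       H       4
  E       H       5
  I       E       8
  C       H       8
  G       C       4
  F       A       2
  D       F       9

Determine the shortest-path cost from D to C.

15

Compare a few routes:
D - A - H - C: 5+4+6 = 15
D - F - A - H - C: 9+2+4+6 = 21
The minimum is 15 via D - A - H - C.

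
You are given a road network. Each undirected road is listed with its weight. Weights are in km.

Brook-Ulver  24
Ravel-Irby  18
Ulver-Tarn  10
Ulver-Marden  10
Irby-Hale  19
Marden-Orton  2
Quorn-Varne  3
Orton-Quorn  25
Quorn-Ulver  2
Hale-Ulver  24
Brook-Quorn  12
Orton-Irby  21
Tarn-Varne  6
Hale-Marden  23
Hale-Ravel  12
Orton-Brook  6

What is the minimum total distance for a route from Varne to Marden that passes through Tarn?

Shortest Varne→Tarn: Varne–Tarn = 6
Best Tarn to Marden: Tarn–Ulver–Marden costing 20
Total via Tarn: 6 + 20 = 26 km.

26 km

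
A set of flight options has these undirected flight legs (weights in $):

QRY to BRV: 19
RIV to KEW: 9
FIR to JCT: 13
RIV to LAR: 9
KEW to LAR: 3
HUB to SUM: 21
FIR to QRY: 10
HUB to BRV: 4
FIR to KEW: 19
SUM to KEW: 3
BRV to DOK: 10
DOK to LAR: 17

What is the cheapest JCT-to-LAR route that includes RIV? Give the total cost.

Shortest JCT→RIV: JCT → FIR → KEW → RIV = 41
Best RIV to LAR: RIV → LAR costing 9
Total via RIV: 41 + 9 = $50.

$50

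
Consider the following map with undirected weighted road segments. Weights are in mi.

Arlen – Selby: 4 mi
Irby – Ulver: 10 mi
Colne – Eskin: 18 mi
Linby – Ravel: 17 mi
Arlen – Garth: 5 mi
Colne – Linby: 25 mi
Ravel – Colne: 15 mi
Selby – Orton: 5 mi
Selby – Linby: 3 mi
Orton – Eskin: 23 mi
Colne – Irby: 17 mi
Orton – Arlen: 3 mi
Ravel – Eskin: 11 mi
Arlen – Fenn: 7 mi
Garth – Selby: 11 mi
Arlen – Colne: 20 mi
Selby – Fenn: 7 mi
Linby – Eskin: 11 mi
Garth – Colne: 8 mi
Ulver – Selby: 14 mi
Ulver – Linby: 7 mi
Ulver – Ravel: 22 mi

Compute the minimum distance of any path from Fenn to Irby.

27 mi

Candidate routes:
Fenn → Selby → Ulver → Irby: 7+14+10 = 31
Fenn → Arlen → Selby → Linby → Ulver → Irby: 7+4+3+7+10 = 31
Fenn → Selby → Linby → Ulver → Irby: 7+3+7+10 = 27
Fenn → Arlen → Selby → Ulver → Irby: 7+4+14+10 = 35
The minimum is 27 mi via Fenn → Selby → Linby → Ulver → Irby.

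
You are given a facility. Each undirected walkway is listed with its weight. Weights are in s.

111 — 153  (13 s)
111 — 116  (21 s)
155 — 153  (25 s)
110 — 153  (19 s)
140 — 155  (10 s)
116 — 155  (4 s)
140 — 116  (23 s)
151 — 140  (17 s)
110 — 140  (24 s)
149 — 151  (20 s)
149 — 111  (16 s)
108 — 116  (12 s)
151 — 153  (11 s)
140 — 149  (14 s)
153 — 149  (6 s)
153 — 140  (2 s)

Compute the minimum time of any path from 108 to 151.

Settle nodes by increasing distance from 108:
108: 0
116: 12  (via 108)
155: 16  (via 116)
140: 26  (via 155)
153: 28  (via 140)
111: 33  (via 116)
149: 34  (via 153)
151: 39  (via 153)
Shortest route: 108 → 116 → 155 → 140 → 153 → 151 = 39 s.

39 s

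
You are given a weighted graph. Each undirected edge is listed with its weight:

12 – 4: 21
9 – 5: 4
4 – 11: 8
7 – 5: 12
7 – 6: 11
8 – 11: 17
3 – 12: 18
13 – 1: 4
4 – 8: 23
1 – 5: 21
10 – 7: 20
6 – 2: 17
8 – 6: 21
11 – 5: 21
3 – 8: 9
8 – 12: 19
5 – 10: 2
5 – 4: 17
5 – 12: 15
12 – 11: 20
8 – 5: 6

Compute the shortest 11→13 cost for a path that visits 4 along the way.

Shortest 11→4: 11 → 4 = 8
Best 4 to 13: 4 → 5 → 1 → 13 costing 42
Total via 4: 8 + 42 = 50.

50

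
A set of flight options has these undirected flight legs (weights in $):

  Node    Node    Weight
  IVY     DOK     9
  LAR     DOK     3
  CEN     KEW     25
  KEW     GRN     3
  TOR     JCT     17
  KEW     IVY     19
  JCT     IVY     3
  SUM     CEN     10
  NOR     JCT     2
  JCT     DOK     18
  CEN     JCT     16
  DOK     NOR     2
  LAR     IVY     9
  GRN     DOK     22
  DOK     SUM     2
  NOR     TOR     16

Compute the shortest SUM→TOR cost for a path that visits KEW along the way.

Best SUM to KEW: SUM → DOK → GRN → KEW costing 27
Shortest KEW→TOR: KEW → IVY → JCT → TOR = 39
Total via KEW: 27 + 39 = $66.

$66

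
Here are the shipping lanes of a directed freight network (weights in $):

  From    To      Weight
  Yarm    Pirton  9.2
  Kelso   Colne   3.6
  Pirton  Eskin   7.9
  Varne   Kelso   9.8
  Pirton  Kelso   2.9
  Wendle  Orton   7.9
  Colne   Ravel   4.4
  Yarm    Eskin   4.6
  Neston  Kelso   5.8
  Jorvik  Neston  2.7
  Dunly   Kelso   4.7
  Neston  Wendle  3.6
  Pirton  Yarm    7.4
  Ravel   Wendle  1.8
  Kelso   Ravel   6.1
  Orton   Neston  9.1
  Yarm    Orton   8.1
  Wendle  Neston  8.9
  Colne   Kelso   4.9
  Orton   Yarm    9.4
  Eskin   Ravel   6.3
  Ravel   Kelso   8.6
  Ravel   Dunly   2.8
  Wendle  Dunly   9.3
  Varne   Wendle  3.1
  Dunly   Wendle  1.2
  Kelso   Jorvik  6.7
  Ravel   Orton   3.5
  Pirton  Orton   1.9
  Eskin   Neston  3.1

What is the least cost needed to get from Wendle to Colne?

Shortest distances from Wendle:
Wendle: 0
Orton: 7.9  (via Wendle)
Neston: 8.9  (via Wendle)
Dunly: 9.3  (via Wendle)
Kelso: 14  (via Dunly)
Yarm: 17.3  (via Orton)
Colne: 17.6  (via Kelso)
Shortest route: Wendle–Dunly–Kelso–Colne = $17.6.

$17.6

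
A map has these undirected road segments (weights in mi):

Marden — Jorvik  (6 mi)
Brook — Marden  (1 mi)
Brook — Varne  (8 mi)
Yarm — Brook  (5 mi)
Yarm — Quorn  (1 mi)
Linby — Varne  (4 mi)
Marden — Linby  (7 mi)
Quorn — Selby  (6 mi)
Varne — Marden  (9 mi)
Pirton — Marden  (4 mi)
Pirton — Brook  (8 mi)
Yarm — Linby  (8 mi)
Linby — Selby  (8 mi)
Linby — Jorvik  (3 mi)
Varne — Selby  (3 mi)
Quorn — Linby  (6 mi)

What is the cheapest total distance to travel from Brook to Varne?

8 mi

Candidate routes:
Brook → Marden → Varne: 1+9 = 10
Brook → Marden → Linby → Varne: 1+7+4 = 12
Brook → Varne: 8 = 8
The minimum is 8 mi via Brook → Varne.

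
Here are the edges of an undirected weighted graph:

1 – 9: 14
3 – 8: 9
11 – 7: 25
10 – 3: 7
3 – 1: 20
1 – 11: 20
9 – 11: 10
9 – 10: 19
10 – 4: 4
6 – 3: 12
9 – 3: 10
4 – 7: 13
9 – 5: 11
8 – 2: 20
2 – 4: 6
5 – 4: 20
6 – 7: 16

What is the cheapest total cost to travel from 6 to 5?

Candidate routes:
6 → 3 → 10 → 9 → 5: 12+7+19+11 = 49
6 → 3 → 10 → 4 → 5: 12+7+4+20 = 43
6 → 3 → 9 → 5: 12+10+11 = 33
The minimum is 33 via 6 → 3 → 9 → 5.

33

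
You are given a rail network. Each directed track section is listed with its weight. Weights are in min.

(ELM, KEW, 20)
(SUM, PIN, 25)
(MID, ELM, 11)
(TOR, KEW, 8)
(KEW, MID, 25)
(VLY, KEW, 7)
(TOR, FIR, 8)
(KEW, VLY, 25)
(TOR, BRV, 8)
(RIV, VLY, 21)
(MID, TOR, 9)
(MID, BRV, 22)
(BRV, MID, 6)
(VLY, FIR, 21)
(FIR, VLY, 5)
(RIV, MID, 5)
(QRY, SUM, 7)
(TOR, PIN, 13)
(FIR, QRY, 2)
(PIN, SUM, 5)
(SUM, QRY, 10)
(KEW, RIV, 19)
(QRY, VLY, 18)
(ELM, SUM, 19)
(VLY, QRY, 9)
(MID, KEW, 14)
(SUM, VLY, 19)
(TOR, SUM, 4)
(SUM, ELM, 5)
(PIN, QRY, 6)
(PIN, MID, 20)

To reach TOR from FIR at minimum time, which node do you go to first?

VLY

Compare a few routes:
FIR–VLY–KEW–RIV–MID–TOR: 5+7+19+5+9 = 45
FIR–VLY–KEW–MID–TOR: 5+7+25+9 = 46
Cheapest is FIR–VLY–KEW–RIV–MID–TOR at 45 min.
So from FIR the first move is to VLY.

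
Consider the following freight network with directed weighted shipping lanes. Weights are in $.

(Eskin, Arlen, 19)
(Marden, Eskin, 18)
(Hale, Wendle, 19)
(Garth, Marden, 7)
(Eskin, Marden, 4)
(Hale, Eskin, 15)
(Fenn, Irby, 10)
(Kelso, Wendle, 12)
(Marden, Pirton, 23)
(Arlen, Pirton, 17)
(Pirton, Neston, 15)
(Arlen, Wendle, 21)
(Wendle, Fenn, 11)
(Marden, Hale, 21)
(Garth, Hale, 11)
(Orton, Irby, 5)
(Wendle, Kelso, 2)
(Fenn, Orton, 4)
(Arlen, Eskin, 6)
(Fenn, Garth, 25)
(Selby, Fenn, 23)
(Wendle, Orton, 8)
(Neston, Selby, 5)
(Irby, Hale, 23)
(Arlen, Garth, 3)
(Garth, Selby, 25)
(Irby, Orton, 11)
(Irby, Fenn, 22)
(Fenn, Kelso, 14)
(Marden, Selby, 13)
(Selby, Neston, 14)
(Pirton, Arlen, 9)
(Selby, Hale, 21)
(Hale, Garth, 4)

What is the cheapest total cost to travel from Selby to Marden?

$32

Compare a few routes:
Selby - Hale - Eskin - Marden: 21+15+4 = 40
Selby - Hale - Garth - Marden: 21+4+7 = 32
Selby - Fenn - Garth - Marden: 23+25+7 = 55
Cheapest is Selby - Hale - Garth - Marden at $32.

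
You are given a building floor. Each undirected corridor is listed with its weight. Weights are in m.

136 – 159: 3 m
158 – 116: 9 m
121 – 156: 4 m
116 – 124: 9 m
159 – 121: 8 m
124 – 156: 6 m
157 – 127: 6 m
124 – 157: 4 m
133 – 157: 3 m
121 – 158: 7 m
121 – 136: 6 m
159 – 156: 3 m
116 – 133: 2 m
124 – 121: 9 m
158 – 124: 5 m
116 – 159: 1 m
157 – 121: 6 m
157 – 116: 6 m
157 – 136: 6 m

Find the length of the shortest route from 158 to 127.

15 m

Settle nodes by increasing distance from 158:
158: 0
124: 5  (via 158)
121: 7  (via 158)
116: 9  (via 158)
157: 9  (via 124)
159: 10  (via 116)
156: 11  (via 124)
133: 11  (via 116)
136: 13  (via 121)
127: 15  (via 157)
Shortest route: 158 → 124 → 157 → 127 = 15 m.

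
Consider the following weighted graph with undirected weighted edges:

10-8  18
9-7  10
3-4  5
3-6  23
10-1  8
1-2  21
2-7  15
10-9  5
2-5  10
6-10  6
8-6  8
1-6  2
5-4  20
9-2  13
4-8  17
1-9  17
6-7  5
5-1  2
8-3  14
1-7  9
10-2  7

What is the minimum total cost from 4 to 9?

Candidate routes:
4 → 8 → 6 → 10 → 9: 17+8+6+5 = 36
4 → 5 → 1 → 10 → 9: 20+2+8+5 = 35
The minimum is 35 via 4 → 5 → 1 → 10 → 9.

35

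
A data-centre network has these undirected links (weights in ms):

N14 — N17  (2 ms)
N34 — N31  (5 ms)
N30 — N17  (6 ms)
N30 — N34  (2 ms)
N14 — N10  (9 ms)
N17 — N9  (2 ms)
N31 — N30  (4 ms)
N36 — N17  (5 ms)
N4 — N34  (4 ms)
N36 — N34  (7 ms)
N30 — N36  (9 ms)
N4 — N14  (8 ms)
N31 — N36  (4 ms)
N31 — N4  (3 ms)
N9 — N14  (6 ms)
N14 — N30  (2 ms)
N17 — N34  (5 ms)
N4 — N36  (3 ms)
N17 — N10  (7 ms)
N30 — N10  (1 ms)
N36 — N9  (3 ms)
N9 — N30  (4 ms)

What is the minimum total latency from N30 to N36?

Compare a few routes:
N30–N9–N36: 4+3 = 7
N30–N31–N36: 4+4 = 8
N30–N14–N17–N36: 2+2+5 = 9
The minimum is 7 ms via N30–N9–N36.

7 ms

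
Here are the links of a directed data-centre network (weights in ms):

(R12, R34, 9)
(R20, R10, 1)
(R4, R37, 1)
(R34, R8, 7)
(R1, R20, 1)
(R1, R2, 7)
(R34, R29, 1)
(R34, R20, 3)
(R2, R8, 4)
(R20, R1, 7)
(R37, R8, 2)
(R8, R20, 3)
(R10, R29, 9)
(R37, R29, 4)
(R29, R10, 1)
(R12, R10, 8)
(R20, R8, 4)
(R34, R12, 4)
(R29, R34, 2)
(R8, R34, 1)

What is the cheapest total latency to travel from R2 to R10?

7 ms

Settle nodes by increasing distance from R2:
R2: 0
R8: 4  (via R2)
R34: 5  (via R8)
R29: 6  (via R34)
R20: 7  (via R8)
R10: 7  (via R29)
Shortest route: R2 → R8 → R34 → R29 → R10 = 7 ms.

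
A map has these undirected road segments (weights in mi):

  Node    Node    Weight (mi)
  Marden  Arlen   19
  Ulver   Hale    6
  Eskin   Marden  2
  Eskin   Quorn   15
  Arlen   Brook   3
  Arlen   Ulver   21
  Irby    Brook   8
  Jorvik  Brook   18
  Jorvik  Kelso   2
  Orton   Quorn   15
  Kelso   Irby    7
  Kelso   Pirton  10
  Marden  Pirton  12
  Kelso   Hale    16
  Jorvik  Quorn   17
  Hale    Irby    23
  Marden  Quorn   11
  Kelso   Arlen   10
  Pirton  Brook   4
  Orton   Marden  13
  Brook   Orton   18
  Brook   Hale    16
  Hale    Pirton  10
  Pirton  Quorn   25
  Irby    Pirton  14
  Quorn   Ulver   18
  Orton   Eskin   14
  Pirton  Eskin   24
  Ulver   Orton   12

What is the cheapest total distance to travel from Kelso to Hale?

Candidate routes:
Kelso → Arlen → Brook → Pirton → Hale: 10+3+4+10 = 27
Kelso → Hale: 16 = 16
Kelso → Pirton → Hale: 10+10 = 20
The minimum is 16 mi via Kelso → Hale.

16 mi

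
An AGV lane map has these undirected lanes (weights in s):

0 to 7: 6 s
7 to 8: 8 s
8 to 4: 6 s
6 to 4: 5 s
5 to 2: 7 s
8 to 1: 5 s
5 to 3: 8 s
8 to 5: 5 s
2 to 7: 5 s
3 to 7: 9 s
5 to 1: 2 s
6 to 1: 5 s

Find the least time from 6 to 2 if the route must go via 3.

29 s

Best 6 to 3: 6–1–5–3 costing 15
Shortest 3→2: 3–7–2 = 14
Total via 3: 15 + 14 = 29 s.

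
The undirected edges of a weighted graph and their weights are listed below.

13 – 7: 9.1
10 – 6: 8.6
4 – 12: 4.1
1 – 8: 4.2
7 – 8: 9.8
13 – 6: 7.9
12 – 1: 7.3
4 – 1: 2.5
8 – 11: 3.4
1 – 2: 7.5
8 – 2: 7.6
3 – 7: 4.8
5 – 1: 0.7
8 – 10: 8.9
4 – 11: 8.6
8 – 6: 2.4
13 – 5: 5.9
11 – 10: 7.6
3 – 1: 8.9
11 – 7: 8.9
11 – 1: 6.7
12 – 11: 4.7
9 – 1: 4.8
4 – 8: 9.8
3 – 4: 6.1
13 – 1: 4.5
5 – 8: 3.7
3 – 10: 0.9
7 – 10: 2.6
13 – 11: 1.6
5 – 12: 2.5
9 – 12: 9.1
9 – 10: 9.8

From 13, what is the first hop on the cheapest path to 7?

7

Candidate routes:
13–7: 9.1 = 9.1
13–11–7: 1.6+8.9 = 10.5
13–11–10–7: 1.6+7.6+2.6 = 11.8
13–11–8–7: 1.6+3.4+9.8 = 14.8
Cheapest is 13–7 at 9.1.
So from 13 the first move is to 7.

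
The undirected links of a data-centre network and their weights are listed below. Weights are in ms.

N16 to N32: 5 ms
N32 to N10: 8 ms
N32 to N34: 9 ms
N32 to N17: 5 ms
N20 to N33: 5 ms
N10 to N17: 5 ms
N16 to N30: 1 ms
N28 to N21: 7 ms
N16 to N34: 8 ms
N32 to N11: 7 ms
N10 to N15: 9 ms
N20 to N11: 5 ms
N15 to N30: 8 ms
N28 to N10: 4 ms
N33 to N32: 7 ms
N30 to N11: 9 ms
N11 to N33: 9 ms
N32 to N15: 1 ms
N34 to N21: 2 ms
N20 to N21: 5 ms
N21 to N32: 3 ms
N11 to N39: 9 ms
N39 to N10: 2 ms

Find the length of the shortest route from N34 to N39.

15 ms

Candidate routes:
N34–N21–N32–N15–N10–N39: 2+3+1+9+2 = 17
N34–N21–N32–N10–N39: 2+3+8+2 = 15
N34–N21–N32–N17–N10–N39: 2+3+5+5+2 = 17
Cheapest is N34–N21–N32–N10–N39 at 15 ms.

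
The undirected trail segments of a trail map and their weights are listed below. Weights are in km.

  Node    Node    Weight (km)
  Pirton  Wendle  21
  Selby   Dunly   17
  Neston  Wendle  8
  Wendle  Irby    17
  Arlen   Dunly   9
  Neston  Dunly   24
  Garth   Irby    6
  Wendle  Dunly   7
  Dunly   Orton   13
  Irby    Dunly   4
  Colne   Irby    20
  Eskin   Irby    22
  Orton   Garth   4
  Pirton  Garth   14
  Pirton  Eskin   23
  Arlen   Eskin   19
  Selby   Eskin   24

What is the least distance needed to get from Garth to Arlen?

19 km

Candidate routes:
Garth - Irby - Eskin - Arlen: 6+22+19 = 47
Garth - Irby - Wendle - Dunly - Arlen: 6+17+7+9 = 39
Garth - Orton - Dunly - Arlen: 4+13+9 = 26
Garth - Irby - Dunly - Arlen: 6+4+9 = 19
The minimum is 19 km via Garth - Irby - Dunly - Arlen.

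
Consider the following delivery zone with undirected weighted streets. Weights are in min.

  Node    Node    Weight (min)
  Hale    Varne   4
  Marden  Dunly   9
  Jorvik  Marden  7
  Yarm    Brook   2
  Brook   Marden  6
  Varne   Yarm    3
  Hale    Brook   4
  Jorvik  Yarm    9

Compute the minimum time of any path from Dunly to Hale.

19 min

Shortest distances from Dunly:
Dunly: 0
Marden: 9  (via Dunly)
Brook: 15  (via Marden)
Jorvik: 16  (via Marden)
Yarm: 17  (via Brook)
Hale: 19  (via Brook)
Shortest route: Dunly–Marden–Brook–Hale = 19 min.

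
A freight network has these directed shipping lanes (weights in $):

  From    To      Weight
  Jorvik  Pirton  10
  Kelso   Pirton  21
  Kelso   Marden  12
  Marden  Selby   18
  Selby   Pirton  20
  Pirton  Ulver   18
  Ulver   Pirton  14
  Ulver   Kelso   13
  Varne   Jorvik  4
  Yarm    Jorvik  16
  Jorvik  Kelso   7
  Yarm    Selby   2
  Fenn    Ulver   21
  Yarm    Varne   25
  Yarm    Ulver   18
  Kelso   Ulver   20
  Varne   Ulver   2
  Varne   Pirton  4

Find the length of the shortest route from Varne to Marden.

$23

Compare a few routes:
Varne - Ulver - Kelso - Marden: 2+13+12 = 27
Varne - Jorvik - Kelso - Marden: 4+7+12 = 23
Cheapest is Varne - Jorvik - Kelso - Marden at $23.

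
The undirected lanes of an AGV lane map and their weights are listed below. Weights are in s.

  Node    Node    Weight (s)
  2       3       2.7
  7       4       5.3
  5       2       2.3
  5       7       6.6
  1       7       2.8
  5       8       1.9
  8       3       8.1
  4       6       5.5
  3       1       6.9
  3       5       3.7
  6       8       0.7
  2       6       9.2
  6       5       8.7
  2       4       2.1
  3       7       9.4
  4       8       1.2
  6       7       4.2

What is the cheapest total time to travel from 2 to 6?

4 s

Compare a few routes:
2 - 5 - 8 - 6: 2.3+1.9+0.7 = 4.9
2 - 4 - 8 - 6: 2.1+1.2+0.7 = 4
2 - 3 - 5 - 8 - 6: 2.7+3.7+1.9+0.7 = 9
2 - 4 - 6: 2.1+5.5 = 7.6
The minimum is 4 s via 2 - 4 - 8 - 6.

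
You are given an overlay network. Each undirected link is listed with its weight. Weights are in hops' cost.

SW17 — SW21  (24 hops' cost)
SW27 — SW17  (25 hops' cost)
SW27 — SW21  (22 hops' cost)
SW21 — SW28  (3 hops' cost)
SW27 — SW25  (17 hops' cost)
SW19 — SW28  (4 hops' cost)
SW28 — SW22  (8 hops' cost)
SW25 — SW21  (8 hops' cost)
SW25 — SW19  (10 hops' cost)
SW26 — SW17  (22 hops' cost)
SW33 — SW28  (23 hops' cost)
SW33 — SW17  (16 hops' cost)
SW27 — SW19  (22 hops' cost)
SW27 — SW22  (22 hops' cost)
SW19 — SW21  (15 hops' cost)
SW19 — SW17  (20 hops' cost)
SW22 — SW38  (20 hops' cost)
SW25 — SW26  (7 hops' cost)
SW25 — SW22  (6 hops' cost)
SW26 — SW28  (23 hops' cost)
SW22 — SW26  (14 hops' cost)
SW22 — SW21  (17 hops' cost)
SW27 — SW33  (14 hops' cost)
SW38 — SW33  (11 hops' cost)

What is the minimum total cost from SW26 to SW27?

Candidate routes:
SW26 - SW25 - SW21 - SW27: 7+8+22 = 37
SW26 - SW22 - SW27: 14+22 = 36
SW26 - SW25 - SW27: 7+17 = 24
SW26 - SW25 - SW22 - SW27: 7+6+22 = 35
Cheapest is SW26 - SW25 - SW27 at 24 hops' cost.

24 hops' cost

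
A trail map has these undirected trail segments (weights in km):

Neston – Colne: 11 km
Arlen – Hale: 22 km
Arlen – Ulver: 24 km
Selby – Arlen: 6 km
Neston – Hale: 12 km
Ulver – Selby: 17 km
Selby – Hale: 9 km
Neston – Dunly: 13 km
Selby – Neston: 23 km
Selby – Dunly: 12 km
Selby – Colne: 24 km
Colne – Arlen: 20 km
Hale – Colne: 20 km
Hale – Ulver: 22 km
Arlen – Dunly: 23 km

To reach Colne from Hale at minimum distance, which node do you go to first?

Enumerating some paths:
Hale–Colne: 20 = 20
Hale–Selby–Colne: 9+24 = 33
Hale–Neston–Colne: 12+11 = 23
Hale–Selby–Arlen–Colne: 9+6+20 = 35
The minimum is 20 km via Hale–Colne.
So from Hale the first move is to Colne.

Colne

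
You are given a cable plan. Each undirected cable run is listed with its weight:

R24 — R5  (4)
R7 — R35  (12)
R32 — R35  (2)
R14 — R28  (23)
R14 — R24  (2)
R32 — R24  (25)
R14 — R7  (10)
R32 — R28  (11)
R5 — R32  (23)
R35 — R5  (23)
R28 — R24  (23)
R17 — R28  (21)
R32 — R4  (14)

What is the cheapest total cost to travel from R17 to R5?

Enumerating some paths:
R17 → R28 → R24 → R5: 21+23+4 = 48
R17 → R28 → R32 → R5: 21+11+23 = 55
R17 → R28 → R14 → R24 → R5: 21+23+2+4 = 50
The minimum is 48 via R17 → R28 → R24 → R5.

48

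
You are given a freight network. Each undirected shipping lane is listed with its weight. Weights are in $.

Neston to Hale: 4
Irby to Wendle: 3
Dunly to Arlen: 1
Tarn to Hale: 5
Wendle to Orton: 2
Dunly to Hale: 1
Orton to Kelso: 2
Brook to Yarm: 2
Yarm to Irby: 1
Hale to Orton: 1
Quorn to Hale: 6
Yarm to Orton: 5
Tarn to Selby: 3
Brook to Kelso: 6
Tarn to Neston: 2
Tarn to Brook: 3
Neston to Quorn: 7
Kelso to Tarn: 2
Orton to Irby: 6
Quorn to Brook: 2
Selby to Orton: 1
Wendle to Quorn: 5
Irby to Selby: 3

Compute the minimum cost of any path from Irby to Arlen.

Candidate routes:
Irby - Selby - Orton - Hale - Dunly - Arlen: 3+1+1+1+1 = 7
Irby - Yarm - Orton - Hale - Dunly - Arlen: 1+5+1+1+1 = 9
Irby - Wendle - Orton - Hale - Dunly - Arlen: 3+2+1+1+1 = 8
Cheapest is Irby - Selby - Orton - Hale - Dunly - Arlen at $7.

$7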